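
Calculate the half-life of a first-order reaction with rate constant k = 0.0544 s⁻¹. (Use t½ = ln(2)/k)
12.74 s

t½ = ln(2)/k = 0.6931/0.0544 = 12.74 s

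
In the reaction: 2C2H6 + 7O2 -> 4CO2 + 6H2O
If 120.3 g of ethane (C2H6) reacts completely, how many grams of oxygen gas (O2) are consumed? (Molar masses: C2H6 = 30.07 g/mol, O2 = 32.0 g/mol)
Moles of C2H6 = 120.3 g ÷ 30.07 g/mol = 4.00067 mol
Mole ratio: 7 mol O2 / 2 mol C2H6
Moles of O2 = 4.00067 × (7/2) = 14.0023 mol
Mass of O2 = 14.0023 mol × 32.0 g/mol = 448.1 g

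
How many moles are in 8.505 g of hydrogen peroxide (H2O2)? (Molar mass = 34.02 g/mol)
Moles = 8.505 g ÷ 34.02 g/mol = 0.25 mol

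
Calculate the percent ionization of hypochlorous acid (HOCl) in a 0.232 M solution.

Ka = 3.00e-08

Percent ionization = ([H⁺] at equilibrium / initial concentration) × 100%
Percent ionization = 0.036%

Let x = [H⁺]. Ka = x²/(C - x) ⇒ x² + (3.00e-08)x - (3.00e-08)(0.232) = 0. x = 8.3412e-05. Percent = (8.3412e-05/0.232) × 100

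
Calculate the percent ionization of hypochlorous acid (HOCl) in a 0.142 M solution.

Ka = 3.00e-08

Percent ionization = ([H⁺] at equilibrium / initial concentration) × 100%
Percent ionization = 0.046%

Let x = [H⁺]. Ka = x²/(C - x) ⇒ x² + (3.00e-08)x - (3.00e-08)(0.142) = 0. x = 6.5254e-05. Percent = (6.5254e-05/0.142) × 100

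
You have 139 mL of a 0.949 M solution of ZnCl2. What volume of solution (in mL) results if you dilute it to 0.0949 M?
Using M₁V₁ = M₂V₂:
0.949 × 139 = 0.0949 × V₂
V₂ = (0.949 × 139) / 0.0949 = 1390 mL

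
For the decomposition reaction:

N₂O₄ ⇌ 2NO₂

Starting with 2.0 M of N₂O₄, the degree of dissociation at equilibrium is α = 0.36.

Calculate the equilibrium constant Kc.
K_c = 1.6200

x = α·[A]₀ = 0.36 × 2.0 = 0.72 M dissociated.
At eq: [N₂O₄] = 2.0 − 0.72 = 1.28 M; [NO₂] = 2x = 1.44 M.
Kc = [NO₂]²/[N₂O₄] = (1.44)²/1.28 = 1.62.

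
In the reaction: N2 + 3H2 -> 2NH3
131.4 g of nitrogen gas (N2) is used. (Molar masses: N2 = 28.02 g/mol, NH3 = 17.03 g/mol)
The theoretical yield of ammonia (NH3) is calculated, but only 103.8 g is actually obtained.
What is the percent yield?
Moles of N2 = 131.4 g ÷ 28.02 g/mol = 4.68951 mol
Mole ratio: 2 mol NH3 / 1 mol N2
Moles of NH3 = 4.68951 × (2/1) = 9.37901 mol
Theoretical yield = 9.37901 mol × 17.03 g/mol = 159.72 g
Actual yield = 103.8 g
Percent yield = (103.8 / 159.72) × 100% = 65.0%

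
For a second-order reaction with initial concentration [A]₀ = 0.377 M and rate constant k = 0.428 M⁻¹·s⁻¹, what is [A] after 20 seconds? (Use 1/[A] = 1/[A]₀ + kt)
0.0892 M

1/[A] = 1/[A]₀ + k·t = 1/0.377 + (0.428)·(20) = 2.6525 + 8.5600 = 11.2125
[A] = 1/11.2125 = 0.0892 M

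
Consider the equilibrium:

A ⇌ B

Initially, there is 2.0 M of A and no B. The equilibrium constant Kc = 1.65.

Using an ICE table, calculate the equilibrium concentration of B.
[B] = 1.245 M

ICE: [A] = 2.0 − x, [B] = x.
Kc = x/(2.0 − x) = 1.65 ⇒ x = 1.65·2.0/(1 + 1.65) = 3.3/2.65 = 1.245.
[B] = x = 1.245 M.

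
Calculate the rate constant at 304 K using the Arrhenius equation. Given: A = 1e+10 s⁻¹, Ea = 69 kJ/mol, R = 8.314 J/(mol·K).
1.39e-02 s⁻¹

k = A·exp(-Ea/(R·T)) = 1e+10·exp(-69000/(8.314·304)) = 1e+10·exp(-27.3002) = 1e+10·1.3921e-12 = 1.39e-02 s⁻¹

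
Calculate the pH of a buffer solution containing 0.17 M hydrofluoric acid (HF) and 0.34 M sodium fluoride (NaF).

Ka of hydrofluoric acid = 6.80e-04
pH = 3.47

pKa = -log(6.80e-04) = 3.17. pH = pKa + log([A⁻]/[HA]) = 3.17 + log(0.34/0.17)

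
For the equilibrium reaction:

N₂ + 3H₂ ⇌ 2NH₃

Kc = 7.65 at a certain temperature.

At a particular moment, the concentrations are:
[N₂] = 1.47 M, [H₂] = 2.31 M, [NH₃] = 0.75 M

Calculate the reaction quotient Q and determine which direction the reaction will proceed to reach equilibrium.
Q = 0.031, Q < K, reaction proceeds forward (toward products)

Q = ([NH₃]^2) / ([N₂] × [H₂]^3)
  = ((0.75)^2) / ((1.47)·(2.31)^3) = 0.5625/18.12 = 0.03104
Since Q = 0.03104 < Kc = 7.65, the reaction proceeds forward (toward products) to reach equilibrium.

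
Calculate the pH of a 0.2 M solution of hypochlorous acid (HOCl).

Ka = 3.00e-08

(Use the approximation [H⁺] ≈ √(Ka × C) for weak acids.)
pH = 4.11

[H⁺] = √(Ka × C) = √(3.00e-08 × 0.2) = 7.7460e-05. pH = -log(7.7460e-05)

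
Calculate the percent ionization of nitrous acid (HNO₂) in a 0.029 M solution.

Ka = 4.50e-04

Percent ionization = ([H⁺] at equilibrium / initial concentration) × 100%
Percent ionization = 11.7%

Let x = [H⁺]. Ka = x²/(C - x) ⇒ x² + (4.50e-04)x - (4.50e-04)(0.029) = 0. x = 3.3945e-03. Percent = (3.3945e-03/0.029) × 100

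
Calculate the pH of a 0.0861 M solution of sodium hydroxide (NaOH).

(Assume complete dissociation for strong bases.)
pH = 12.94

[OH⁻] = 0.0861 M for strong base. pOH = -log[OH⁻] = 1.06, pH = 14 - pOH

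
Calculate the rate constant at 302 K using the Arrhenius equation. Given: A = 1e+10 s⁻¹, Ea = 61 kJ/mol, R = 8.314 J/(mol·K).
2.81e-01 s⁻¹

k = A·exp(-Ea/(R·T)) = 1e+10·exp(-61000/(8.314·302)) = 1e+10·exp(-24.2948) = 1e+10·2.8113e-11 = 2.81e-01 s⁻¹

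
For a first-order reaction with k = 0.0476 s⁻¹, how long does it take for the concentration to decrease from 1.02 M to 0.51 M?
14.56 s

From ln[A] = ln[A]₀ - k·t: t = ln([A]₀/[A])/k = ln(1.02/0.51)/0.0476 = ln(2.0000)/0.0476 = 0.6931/0.0476 = 14.56 s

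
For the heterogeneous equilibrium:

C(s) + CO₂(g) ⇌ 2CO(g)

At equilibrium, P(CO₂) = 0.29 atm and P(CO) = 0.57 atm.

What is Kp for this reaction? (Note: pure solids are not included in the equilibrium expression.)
K_p = 1.120

Solid C is excluded.
Kp = P(CO)²/P(CO₂) = (0.57)²/0.29 = 0.3249/0.29 = 1.120.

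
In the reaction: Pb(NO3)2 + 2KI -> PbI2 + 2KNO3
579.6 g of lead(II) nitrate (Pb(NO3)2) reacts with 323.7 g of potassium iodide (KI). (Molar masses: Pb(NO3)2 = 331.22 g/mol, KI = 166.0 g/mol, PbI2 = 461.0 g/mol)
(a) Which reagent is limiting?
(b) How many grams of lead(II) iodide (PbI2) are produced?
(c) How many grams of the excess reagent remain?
(a) KI, (b) 449.5 g, (c) 256.7 g

Moles of Pb(NO3)2 = 579.6 g ÷ 331.22 g/mol = 1.74989 mol
Moles of KI = 323.7 g ÷ 166.0 g/mol = 1.95 mol
Moles ÷ coefficient: Pb(NO3)2: 1.74989/1 = 1.75, KI: 1.95/2 = 0.975
(a) KI has the smaller value, so KI is the limiting reagent.
(b) Moles of PbI2 = 1.95 mol KI × (1/2) = 0.975 mol; mass = 0.975 mol × 461.0 g/mol = 449.5 g
(c) Pb(NO3)2 consumed = 1.95 × (1/2) = 0.975 mol; remaining = 1.74989 − 0.975 = 0.774894 mol; mass = 0.774894 mol × 331.22 g/mol = 256.7 g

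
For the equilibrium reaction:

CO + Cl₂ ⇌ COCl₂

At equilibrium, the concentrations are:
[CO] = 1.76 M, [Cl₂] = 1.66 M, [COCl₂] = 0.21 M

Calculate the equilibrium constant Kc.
K_c = 0.0719

Kc = ([COCl₂]) / ([CO] × [Cl₂])
   = ((0.21)) / ((1.76)·(1.66))
   = 0.21 / 2.9216 = 0.0719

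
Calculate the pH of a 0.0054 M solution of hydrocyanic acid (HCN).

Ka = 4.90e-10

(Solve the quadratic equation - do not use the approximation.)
pH = 5.79

x² + Ka×x - Ka×C = 0. Using quadratic formula: [H⁺] = 1.6264e-06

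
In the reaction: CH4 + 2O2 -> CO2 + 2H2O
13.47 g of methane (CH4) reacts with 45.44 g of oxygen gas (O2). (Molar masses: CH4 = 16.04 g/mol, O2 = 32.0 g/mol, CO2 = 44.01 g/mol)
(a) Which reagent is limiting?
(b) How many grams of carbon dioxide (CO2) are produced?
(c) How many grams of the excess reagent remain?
(a) O2, (b) 31.25 g, (c) 2.082 g

Moles of CH4 = 13.47 g ÷ 16.04 g/mol = 0.839776 mol
Moles of O2 = 45.44 g ÷ 32.0 g/mol = 1.42 mol
Moles ÷ coefficient: CH4: 0.839776/1 = 0.8398, O2: 1.42/2 = 0.71
(a) O2 has the smaller value, so O2 is the limiting reagent.
(b) Moles of CO2 = 1.42 mol O2 × (1/2) = 0.71 mol; mass = 0.71 mol × 44.01 g/mol = 31.25 g
(c) CH4 consumed = 1.42 × (1/2) = 0.71 mol; remaining = 0.839776 − 0.71 = 0.129776 mol; mass = 0.129776 mol × 16.04 g/mol = 2.082 g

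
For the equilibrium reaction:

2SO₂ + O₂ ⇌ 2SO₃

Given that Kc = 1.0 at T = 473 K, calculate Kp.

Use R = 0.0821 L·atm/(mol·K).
K_p = 0.0258

Δn = (moles gaseous products) − (moles gaseous reactants) = -1
T = 473 K; RT = 0.0821 × 473 = 38.8333
Kp = Kc·(RT)^Δn = 1.0 × (38.8333)^-1 = 1.0 × 0.0257511 = 0.0258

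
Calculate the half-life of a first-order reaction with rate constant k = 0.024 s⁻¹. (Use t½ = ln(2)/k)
28.88 s

t½ = ln(2)/k = 0.6931/0.024 = 28.88 s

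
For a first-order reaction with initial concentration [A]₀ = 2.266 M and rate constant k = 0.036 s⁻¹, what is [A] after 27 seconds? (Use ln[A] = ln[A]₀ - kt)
0.8573 M

ln[A] = ln[A]₀ - k·t = ln(2.266) - (0.036)·(27) = 0.8180 - 0.9720 = -0.1540
[A] = e^(-0.1540) = 0.8573 M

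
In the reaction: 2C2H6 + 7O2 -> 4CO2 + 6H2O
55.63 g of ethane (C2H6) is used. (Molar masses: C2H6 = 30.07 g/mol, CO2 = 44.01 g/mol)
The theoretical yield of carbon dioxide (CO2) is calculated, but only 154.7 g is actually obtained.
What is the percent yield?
Moles of C2H6 = 55.63 g ÷ 30.07 g/mol = 1.85002 mol
Mole ratio: 4 mol CO2 / 2 mol C2H6
Moles of CO2 = 1.85002 × (4/2) = 3.70003 mol
Theoretical yield = 3.70003 mol × 44.01 g/mol = 162.84 g
Actual yield = 154.7 g
Percent yield = (154.7 / 162.84) × 100% = 95.0%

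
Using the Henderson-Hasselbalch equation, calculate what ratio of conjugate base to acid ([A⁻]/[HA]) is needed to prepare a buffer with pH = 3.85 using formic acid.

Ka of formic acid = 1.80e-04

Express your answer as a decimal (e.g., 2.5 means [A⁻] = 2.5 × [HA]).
[A⁻]/[HA] = 1.274

pKa = −log(1.80e-04) = 3.7447. pH = pKa + log([A⁻]/[HA]). 3.85 = 3.7447 + log(ratio). log(ratio) = 3.85 − 3.7447 = 0.1053. ratio = 10^(0.1053) = 1.274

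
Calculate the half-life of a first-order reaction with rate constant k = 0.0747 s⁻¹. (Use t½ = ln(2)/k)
9.28 s

t½ = ln(2)/k = 0.6931/0.0747 = 9.28 s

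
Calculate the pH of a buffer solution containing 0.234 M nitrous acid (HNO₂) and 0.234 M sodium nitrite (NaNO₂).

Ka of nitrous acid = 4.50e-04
pH = 3.35

pKa = -log(4.50e-04) = 3.35. pH = pKa + log([A⁻]/[HA]) = 3.35 + log(0.234/0.234)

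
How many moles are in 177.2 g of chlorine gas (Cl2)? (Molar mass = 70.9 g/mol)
Moles = 177.2 g ÷ 70.9 g/mol = 2.499 mol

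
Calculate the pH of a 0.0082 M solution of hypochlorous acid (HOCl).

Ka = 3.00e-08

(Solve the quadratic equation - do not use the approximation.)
pH = 4.80

x² + Ka×x - Ka×C = 0. Using quadratic formula: [H⁺] = 1.5669e-05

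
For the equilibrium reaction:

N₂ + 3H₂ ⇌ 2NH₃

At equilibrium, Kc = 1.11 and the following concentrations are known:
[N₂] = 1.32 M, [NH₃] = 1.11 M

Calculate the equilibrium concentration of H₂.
[H₂] = 0.9439 M

Kc = ([NH₃]^2) / ([N₂] × [H₂]^3) = 1.11
[H₂]^3 = (product terms)/(Kc · other reactant terms) = 1.2321 / (1.11 · 1.32) = 0.84091
[H₂] = (0.84091)^(1/3) = 0.9439 M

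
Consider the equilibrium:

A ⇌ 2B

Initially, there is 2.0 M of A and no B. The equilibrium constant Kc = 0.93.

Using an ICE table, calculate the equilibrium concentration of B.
[B] = 1.151 M

ICE: [A] = 2.0 − x, [B] = 2x.
Kc = (2x)²/(2.0 − x) = 0.93 ⇒ 4x² + 0.93x − 1.86 = 0.
x = (−0.93 + √(0.93² + 4·4·1.86))/(2·4) = (−0.93 + √30.625)/8 = 0.5755.
[B] = 2x = 1.151 M.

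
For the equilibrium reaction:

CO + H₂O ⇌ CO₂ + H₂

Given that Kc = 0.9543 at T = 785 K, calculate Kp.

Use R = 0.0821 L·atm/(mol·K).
K_p = 0.9543

Δn = (moles gaseous products) − (moles gaseous reactants) = 0
T = 785 K; RT = 0.0821 × 785 = 64.4485
Kp = Kc·(RT)^Δn = 0.9543 × (64.4485)^0 = 0.9543 × 1 = 0.9543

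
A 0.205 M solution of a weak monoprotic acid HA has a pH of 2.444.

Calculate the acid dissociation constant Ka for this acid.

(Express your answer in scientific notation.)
K_a = 6.43e-05

[H⁺] = 10^(−pH) = 10^(−2.444) = 3.597e-03 M. For HA ⇌ H⁺ + A⁻, Ka = x²/(C − x) = (3.597e-03)²/(0.205 − 3.597e-03) = 6.43e-05.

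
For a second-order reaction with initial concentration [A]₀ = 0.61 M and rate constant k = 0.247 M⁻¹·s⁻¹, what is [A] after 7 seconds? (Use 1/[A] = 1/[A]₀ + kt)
0.2969 M

1/[A] = 1/[A]₀ + k·t = 1/0.61 + (0.247)·(7) = 1.6393 + 1.7290 = 3.3683
[A] = 1/3.3683 = 0.2969 M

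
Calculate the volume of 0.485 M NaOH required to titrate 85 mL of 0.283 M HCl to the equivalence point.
V_{base} = 49.6 mL

At equivalence: moles acid = moles base.
moles HCl = 0.283 M × 0.085 L = 0.024055 mol
V_NaOH = 0.024055 mol ÷ 0.485 M = 0.0496 L = 49.6 mL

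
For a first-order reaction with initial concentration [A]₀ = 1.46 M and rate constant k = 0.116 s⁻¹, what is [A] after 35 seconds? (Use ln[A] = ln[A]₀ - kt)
0.0252 M

ln[A] = ln[A]₀ - k·t = ln(1.46) - (0.116)·(35) = 0.3784 - 4.0600 = -3.6816
[A] = e^(-3.6816) = 0.0252 M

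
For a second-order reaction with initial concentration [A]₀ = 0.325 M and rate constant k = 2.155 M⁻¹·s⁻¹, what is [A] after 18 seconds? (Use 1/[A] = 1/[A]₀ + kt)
0.0239 M

1/[A] = 1/[A]₀ + k·t = 1/0.325 + (2.155)·(18) = 3.0769 + 38.7900 = 41.8669
[A] = 1/41.8669 = 0.0239 M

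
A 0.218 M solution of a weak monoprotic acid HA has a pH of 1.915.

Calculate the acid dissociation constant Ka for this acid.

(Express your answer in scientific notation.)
K_a = 7.19e-04

[H⁺] = 10^(−pH) = 10^(−1.915) = 1.216e-02 M. For HA ⇌ H⁺ + A⁻, Ka = x²/(C − x) = (1.216e-02)²/(0.218 − 1.216e-02) = 7.19e-04.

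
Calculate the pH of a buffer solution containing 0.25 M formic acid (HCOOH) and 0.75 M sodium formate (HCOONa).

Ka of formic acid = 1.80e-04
pH = 4.22

pKa = -log(1.80e-04) = 3.74. pH = pKa + log([A⁻]/[HA]) = 3.74 + log(0.75/0.25)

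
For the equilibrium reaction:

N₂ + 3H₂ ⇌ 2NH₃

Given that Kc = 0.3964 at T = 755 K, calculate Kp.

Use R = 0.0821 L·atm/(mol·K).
K_p = 1.03e-04

Δn = (moles gaseous products) − (moles gaseous reactants) = -2
T = 755 K; RT = 0.0821 × 755 = 61.9855
Kp = Kc·(RT)^Δn = 0.3964 × (61.9855)^-2 = 0.3964 × 0.000260267 = 1.03e-04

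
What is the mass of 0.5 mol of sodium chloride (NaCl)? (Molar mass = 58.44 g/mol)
Mass = 0.5 mol × 58.44 g/mol = 29.22 g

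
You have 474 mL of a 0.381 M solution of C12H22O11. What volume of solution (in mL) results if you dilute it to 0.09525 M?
Using M₁V₁ = M₂V₂:
0.381 × 474 = 0.09525 × V₂
V₂ = (0.381 × 474) / 0.09525 = 1896 mL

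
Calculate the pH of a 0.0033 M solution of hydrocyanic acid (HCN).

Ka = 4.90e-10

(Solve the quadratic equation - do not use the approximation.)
pH = 5.90

x² + Ka×x - Ka×C = 0. Using quadratic formula: [H⁺] = 1.2714e-06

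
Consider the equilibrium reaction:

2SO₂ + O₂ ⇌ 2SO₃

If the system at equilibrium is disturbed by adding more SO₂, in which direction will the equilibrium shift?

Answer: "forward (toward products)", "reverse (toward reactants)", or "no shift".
forward (toward products)

Apply Le Chatelier's principle: system shifts to counteract the change.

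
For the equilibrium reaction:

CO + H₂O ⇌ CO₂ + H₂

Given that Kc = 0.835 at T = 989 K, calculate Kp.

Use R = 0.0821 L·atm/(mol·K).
K_p = 0.8350

Δn = (moles gaseous products) − (moles gaseous reactants) = 0
T = 989 K; RT = 0.0821 × 989 = 81.1969
Kp = Kc·(RT)^Δn = 0.835 × (81.1969)^0 = 0.835 × 1 = 0.8350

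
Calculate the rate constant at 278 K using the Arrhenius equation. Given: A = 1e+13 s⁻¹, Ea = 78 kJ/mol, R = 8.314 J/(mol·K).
2.21e-02 s⁻¹

k = A·exp(-Ea/(R·T)) = 1e+13·exp(-78000/(8.314·278)) = 1e+13·exp(-33.7474) = 1e+13·2.2065e-15 = 2.21e-02 s⁻¹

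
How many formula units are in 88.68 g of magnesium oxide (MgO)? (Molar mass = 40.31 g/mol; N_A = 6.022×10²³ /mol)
Moles = 88.68 g ÷ 40.31 g/mol = 2.19995 mol
Formula units = 2.19995 mol × 6.022×10²³ /mol = 1.325e+24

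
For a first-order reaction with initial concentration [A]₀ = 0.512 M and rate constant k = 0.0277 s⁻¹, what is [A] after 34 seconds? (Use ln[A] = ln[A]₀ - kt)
0.1996 M

ln[A] = ln[A]₀ - k·t = ln(0.512) - (0.0277)·(34) = -0.6694 - 0.9418 = -1.6112
[A] = e^(-1.6112) = 0.1996 M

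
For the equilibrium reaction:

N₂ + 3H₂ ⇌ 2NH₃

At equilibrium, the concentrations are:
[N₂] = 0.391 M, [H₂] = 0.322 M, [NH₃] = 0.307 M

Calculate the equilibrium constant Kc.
K_c = 7.2199

Kc = ([NH₃]^2) / ([N₂] × [H₂]^3)
   = ((0.307)^2) / ((0.391)·(0.322)^3)
   = 0.094249 / 0.013054 = 7.2199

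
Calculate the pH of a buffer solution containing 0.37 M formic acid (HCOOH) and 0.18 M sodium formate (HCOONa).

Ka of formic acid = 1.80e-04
pH = 3.43

pKa = -log(1.80e-04) = 3.74. pH = pKa + log([A⁻]/[HA]) = 3.74 + log(0.18/0.37)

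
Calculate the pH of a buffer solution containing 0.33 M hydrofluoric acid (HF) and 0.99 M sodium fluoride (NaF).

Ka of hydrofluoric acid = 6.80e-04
pH = 3.64

pKa = -log(6.80e-04) = 3.17. pH = pKa + log([A⁻]/[HA]) = 3.17 + log(0.99/0.33)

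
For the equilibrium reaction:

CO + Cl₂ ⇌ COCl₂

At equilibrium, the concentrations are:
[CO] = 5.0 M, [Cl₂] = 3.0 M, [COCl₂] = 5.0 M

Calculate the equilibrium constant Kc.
K_c = 0.3333

Kc = ([COCl₂]) / ([CO] × [Cl₂])
   = ((5.0)) / ((5.0)·(3.0))
   = 5 / 15 = 0.3333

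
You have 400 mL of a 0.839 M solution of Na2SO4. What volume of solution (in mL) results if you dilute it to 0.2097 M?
Using M₁V₁ = M₂V₂:
0.839 × 400 = 0.2097 × V₂
V₂ = (0.839 × 400) / 0.2097 = 1600 mL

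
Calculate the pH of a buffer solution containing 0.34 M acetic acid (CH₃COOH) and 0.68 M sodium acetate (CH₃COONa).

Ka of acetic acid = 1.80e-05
pH = 5.05

pKa = -log(1.80e-05) = 4.74. pH = pKa + log([A⁻]/[HA]) = 4.74 + log(0.68/0.34)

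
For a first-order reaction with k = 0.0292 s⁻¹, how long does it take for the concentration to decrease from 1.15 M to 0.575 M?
23.74 s

From ln[A] = ln[A]₀ - k·t: t = ln([A]₀/[A])/k = ln(1.15/0.575)/0.0292 = ln(2.0000)/0.0292 = 0.6931/0.0292 = 23.74 s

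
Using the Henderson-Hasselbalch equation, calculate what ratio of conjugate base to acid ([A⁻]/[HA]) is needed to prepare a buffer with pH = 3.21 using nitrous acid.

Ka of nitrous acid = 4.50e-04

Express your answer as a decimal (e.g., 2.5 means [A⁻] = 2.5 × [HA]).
[A⁻]/[HA] = 0.730

pKa = −log(4.50e-04) = 3.3468. pH = pKa + log([A⁻]/[HA]). 3.21 = 3.3468 + log(ratio). log(ratio) = 3.21 − 3.3468 = -0.1368. ratio = 10^(-0.1368) = 0.730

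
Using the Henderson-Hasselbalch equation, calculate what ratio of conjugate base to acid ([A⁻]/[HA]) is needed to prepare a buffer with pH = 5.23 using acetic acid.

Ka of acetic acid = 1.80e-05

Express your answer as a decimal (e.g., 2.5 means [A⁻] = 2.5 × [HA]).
[A⁻]/[HA] = 3.057

pKa = −log(1.80e-05) = 4.7447. pH = pKa + log([A⁻]/[HA]). 5.23 = 4.7447 + log(ratio). log(ratio) = 5.23 − 4.7447 = 0.4853. ratio = 10^(0.4853) = 3.057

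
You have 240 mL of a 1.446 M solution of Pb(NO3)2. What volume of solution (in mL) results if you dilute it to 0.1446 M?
Using M₁V₁ = M₂V₂:
1.446 × 240 = 0.1446 × V₂
V₂ = (1.446 × 240) / 0.1446 = 2400 mL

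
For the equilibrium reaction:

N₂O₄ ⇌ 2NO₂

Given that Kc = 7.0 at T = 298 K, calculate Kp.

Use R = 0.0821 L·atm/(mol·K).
K_p = 171.2606

Δn = (moles gaseous products) − (moles gaseous reactants) = 1
T = 298 K; RT = 0.0821 × 298 = 24.4658
Kp = Kc·(RT)^Δn = 7.0 × (24.4658)^1 = 7.0 × 24.4658 = 171.2606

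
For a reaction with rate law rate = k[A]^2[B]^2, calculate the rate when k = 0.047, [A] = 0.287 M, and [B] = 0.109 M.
4.6e-05 M/s

rate = k·[A]^2·[B]^2 = 0.047·(0.287)^2·(0.109)^2 = 0.047·0.082369·0.011881 = 4.6e-05 M/s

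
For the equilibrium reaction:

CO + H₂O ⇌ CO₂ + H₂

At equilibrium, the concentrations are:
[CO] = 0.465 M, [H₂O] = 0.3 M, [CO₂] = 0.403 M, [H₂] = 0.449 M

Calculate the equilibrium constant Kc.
K_c = 1.2971

Kc = ([CO₂] × [H₂]) / ([CO] × [H₂O])
   = ((0.403)·(0.449)) / ((0.465)·(0.3))
   = 0.18095 / 0.1395 = 1.2971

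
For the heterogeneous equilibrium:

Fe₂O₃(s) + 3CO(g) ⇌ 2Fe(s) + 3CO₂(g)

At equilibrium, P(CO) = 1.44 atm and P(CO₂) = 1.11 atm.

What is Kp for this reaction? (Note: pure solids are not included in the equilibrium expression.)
K_p = 0.458

Solids (Fe₂O₃, Fe) are excluded.
Kp = P(CO₂)³/P(CO)³ = (1.11)³/(1.44)³ = 1.368/2.986 = 0.458.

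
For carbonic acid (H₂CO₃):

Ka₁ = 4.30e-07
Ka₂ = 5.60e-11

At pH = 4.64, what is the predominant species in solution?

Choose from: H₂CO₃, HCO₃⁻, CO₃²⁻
H₂CO₃

pKa1 = 6.37, pKa2 = 10.25. Each pKa is the crossover between adjacent species; pH = 4.64 lies in the region where H₂CO₃ predominates.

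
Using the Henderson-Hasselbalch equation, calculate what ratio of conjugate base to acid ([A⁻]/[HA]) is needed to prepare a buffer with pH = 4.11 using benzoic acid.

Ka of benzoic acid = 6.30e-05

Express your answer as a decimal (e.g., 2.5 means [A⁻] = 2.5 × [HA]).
[A⁻]/[HA] = 0.812

pKa = −log(6.30e-05) = 4.2007. pH = pKa + log([A⁻]/[HA]). 4.11 = 4.2007 + log(ratio). log(ratio) = 4.11 − 4.2007 = -0.0907. ratio = 10^(-0.0907) = 0.812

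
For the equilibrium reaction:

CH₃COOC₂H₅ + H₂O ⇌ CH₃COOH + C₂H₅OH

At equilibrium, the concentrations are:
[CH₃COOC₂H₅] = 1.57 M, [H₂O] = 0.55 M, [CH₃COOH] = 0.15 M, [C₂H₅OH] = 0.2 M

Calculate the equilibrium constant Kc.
K_c = 0.0347

Kc = ([CH₃COOH] × [C₂H₅OH]) / ([CH₃COOC₂H₅] × [H₂O])
   = ((0.15)·(0.2)) / ((1.57)·(0.55))
   = 0.03 / 0.8635 = 0.0347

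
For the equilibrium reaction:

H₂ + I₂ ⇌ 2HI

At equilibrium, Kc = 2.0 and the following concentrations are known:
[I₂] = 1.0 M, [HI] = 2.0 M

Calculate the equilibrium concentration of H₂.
[H₂] = 2.0000 M

Kc = ([HI]^2) / ([H₂] × [I₂]) = 2.0
[H₂]^1 = (product terms)/(Kc · other reactant terms) = 4 / (2.0 · 1) = 2
[H₂] = 2.0000 M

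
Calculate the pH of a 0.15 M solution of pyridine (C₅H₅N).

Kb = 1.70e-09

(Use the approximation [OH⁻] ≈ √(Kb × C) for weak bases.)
pH = 9.20

[OH⁻] = √(Kb × C) = √(1.70e-09 × 0.15) = 1.5969e-05. pOH = 4.80, pH = 14 - pOH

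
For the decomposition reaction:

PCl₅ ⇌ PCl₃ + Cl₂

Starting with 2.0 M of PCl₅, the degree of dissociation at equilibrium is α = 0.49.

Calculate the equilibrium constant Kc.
K_c = 0.9416

x = α·[A]₀ = 0.49 × 2.0 = 0.98 M dissociated.
At eq: [PCl₅] = 2.0 − 0.98 = 1.02 M; [PCl₃] = [Cl₂] = x = 0.98 M.
Kc = [PCl₃][Cl₂]/[PCl₅] = (0.98)²/1.02 = 0.9416.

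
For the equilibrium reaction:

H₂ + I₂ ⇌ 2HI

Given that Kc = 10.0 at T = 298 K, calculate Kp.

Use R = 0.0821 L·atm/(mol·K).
K_p = 10.0000

Δn = (moles gaseous products) − (moles gaseous reactants) = 0
T = 298 K; RT = 0.0821 × 298 = 24.4658
Kp = Kc·(RT)^Δn = 10.0 × (24.4658)^0 = 10.0 × 1 = 10.0000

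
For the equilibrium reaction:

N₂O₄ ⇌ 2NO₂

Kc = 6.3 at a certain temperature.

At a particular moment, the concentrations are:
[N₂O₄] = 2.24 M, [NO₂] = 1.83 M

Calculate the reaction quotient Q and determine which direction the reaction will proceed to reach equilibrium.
Q = 1.495, Q < K, reaction proceeds forward (toward products)

Q = ([NO₂]^2) / ([N₂O₄])
  = ((1.83)^2) / ((2.24)) = 3.3489/2.24 = 1.495
Since Q = 1.495 < Kc = 6.3, the reaction proceeds forward (toward products) to reach equilibrium.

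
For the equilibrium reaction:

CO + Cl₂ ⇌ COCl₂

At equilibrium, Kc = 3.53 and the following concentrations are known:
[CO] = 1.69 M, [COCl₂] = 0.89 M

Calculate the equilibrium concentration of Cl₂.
[Cl₂] = 0.1492 M

Kc = ([COCl₂]) / ([CO] × [Cl₂]) = 3.53
[Cl₂]^1 = (product terms)/(Kc · other reactant terms) = 0.89 / (3.53 · 1.69) = 0.14919
[Cl₂] = 0.1492 M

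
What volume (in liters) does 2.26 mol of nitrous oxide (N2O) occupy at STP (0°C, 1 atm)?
At STP, 1 mol of gas occupies 22.4 L
Volume = 2.26 mol × 22.4 L/mol = 50.62 L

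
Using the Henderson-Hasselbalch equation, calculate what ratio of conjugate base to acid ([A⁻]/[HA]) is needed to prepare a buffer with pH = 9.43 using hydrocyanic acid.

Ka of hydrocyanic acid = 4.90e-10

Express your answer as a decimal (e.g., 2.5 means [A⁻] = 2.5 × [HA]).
[A⁻]/[HA] = 1.319

pKa = −log(4.90e-10) = 9.3098. pH = pKa + log([A⁻]/[HA]). 9.43 = 9.3098 + log(ratio). log(ratio) = 9.43 − 9.3098 = 0.1202. ratio = 10^(0.1202) = 1.319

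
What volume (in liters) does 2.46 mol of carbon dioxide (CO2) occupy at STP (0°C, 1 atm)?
At STP, 1 mol of gas occupies 22.4 L
Volume = 2.46 mol × 22.4 L/mol = 55.10 L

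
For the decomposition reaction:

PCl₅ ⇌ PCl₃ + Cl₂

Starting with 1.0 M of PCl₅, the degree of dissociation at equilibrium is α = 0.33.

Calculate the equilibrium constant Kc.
K_c = 0.1625

x = α·[A]₀ = 0.33 × 1.0 = 0.33 M dissociated.
At eq: [PCl₅] = 1.0 − 0.33 = 0.67 M; [PCl₃] = [Cl₂] = x = 0.33 M.
Kc = [PCl₃][Cl₂]/[PCl₅] = (0.33)²/0.67 = 0.1625.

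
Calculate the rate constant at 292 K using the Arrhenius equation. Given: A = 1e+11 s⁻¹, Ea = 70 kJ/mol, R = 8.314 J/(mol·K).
3.00e-02 s⁻¹

k = A·exp(-Ea/(R·T)) = 1e+11·exp(-70000/(8.314·292)) = 1e+11·exp(-28.8340) = 1e+11·3.0029e-13 = 3.00e-02 s⁻¹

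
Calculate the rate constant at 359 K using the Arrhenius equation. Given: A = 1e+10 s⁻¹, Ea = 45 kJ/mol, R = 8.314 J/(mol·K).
2.83e+03 s⁻¹

k = A·exp(-Ea/(R·T)) = 1e+10·exp(-45000/(8.314·359)) = 1e+10·exp(-15.0768) = 1e+10·2.8330e-07 = 2.83e+03 s⁻¹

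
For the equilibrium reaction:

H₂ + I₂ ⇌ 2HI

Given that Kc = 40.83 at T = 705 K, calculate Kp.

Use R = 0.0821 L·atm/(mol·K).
K_p = 40.8300

Δn = (moles gaseous products) − (moles gaseous reactants) = 0
T = 705 K; RT = 0.0821 × 705 = 57.8805
Kp = Kc·(RT)^Δn = 40.83 × (57.8805)^0 = 40.83 × 1 = 40.8300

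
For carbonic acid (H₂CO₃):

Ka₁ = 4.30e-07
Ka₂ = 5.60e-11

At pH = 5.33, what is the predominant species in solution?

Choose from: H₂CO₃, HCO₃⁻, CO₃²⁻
H₂CO₃

pKa1 = 6.37, pKa2 = 10.25. Each pKa is the crossover between adjacent species; pH = 5.33 lies in the region where H₂CO₃ predominates.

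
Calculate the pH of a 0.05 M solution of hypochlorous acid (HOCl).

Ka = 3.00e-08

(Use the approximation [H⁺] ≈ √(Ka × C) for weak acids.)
pH = 4.41

[H⁺] = √(Ka × C) = √(3.00e-08 × 0.05) = 3.8730e-05. pH = -log(3.8730e-05)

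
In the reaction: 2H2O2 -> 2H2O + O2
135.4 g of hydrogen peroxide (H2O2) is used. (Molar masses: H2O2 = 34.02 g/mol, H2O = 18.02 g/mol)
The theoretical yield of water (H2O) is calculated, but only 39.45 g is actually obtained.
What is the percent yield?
Moles of H2O2 = 135.4 g ÷ 34.02 g/mol = 3.98001 mol
Mole ratio: 2 mol H2O / 2 mol H2O2
Moles of H2O = 3.98001 × (2/2) = 3.98001 mol
Theoretical yield = 3.98001 mol × 18.02 g/mol = 71.72 g
Actual yield = 39.45 g
Percent yield = (39.45 / 71.72) × 100% = 55.0%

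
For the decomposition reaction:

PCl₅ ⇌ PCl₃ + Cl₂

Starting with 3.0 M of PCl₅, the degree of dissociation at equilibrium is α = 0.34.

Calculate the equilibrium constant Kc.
K_c = 0.5255

x = α·[A]₀ = 0.34 × 3.0 = 1.02 M dissociated.
At eq: [PCl₅] = 3.0 − 1.02 = 1.98 M; [PCl₃] = [Cl₂] = x = 1.02 M.
Kc = [PCl₃][Cl₂]/[PCl₅] = (1.02)²/1.98 = 0.5255.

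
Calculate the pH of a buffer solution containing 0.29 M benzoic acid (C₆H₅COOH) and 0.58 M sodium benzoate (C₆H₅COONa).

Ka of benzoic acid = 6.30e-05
pH = 4.50

pKa = -log(6.30e-05) = 4.20. pH = pKa + log([A⁻]/[HA]) = 4.20 + log(0.58/0.29)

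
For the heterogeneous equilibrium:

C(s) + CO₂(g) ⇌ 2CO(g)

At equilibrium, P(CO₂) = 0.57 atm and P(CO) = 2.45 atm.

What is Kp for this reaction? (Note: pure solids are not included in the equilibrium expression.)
K_p = 10.531

Solid C is excluded.
Kp = P(CO)²/P(CO₂) = (2.45)²/0.57 = 6.003/0.57 = 10.531.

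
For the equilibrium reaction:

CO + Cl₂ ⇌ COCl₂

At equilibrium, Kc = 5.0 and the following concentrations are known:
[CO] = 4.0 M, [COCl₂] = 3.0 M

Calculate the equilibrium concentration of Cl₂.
[Cl₂] = 0.1500 M

Kc = ([COCl₂]) / ([CO] × [Cl₂]) = 5.0
[Cl₂]^1 = (product terms)/(Kc · other reactant terms) = 3 / (5.0 · 4) = 0.15
[Cl₂] = 0.1500 M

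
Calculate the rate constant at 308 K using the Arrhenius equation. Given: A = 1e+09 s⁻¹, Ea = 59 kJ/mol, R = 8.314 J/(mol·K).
9.85e-02 s⁻¹

k = A·exp(-Ea/(R·T)) = 1e+09·exp(-59000/(8.314·308)) = 1e+09·exp(-23.0405) = 1e+09·9.8549e-11 = 9.85e-02 s⁻¹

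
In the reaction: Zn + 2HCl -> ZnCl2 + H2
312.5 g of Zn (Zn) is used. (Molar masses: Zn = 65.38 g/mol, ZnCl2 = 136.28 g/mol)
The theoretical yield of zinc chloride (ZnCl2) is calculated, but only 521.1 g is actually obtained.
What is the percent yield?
Moles of Zn = 312.5 g ÷ 65.38 g/mol = 4.77975 mol
Mole ratio: 1 mol ZnCl2 / 1 mol Zn
Moles of ZnCl2 = 4.77975 × (1/1) = 4.77975 mol
Theoretical yield = 4.77975 mol × 136.28 g/mol = 651.38 g
Actual yield = 521.1 g
Percent yield = (521.1 / 651.38) × 100% = 80.0%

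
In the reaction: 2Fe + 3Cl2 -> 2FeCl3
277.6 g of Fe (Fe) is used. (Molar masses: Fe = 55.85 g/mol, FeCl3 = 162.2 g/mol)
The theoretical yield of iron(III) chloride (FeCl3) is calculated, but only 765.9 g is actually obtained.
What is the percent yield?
Moles of Fe = 277.6 g ÷ 55.85 g/mol = 4.97046 mol
Mole ratio: 2 mol FeCl3 / 2 mol Fe
Moles of FeCl3 = 4.97046 × (2/2) = 4.97046 mol
Theoretical yield = 4.97046 mol × 162.2 g/mol = 806.21 g
Actual yield = 765.9 g
Percent yield = (765.9 / 806.21) × 100% = 95.0%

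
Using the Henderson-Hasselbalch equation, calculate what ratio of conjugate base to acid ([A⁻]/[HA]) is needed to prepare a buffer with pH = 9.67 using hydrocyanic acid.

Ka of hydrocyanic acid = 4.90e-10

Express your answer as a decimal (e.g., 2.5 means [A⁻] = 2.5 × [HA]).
[A⁻]/[HA] = 2.292

pKa = −log(4.90e-10) = 9.3098. pH = pKa + log([A⁻]/[HA]). 9.67 = 9.3098 + log(ratio). log(ratio) = 9.67 − 9.3098 = 0.3602. ratio = 10^(0.3602) = 2.292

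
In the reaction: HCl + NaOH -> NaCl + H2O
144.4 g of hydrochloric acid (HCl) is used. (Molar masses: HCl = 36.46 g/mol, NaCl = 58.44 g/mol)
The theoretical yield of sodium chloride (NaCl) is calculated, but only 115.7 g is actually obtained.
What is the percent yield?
Moles of HCl = 144.4 g ÷ 36.46 g/mol = 3.9605 mol
Mole ratio: 1 mol NaCl / 1 mol HCl
Moles of NaCl = 3.9605 × (1/1) = 3.9605 mol
Theoretical yield = 3.9605 mol × 58.44 g/mol = 231.45 g
Actual yield = 115.7 g
Percent yield = (115.7 / 231.45) × 100% = 50.0%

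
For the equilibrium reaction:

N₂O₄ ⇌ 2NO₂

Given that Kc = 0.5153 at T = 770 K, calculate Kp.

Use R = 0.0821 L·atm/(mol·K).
K_p = 32.5757

Δn = (moles gaseous products) − (moles gaseous reactants) = 1
T = 770 K; RT = 0.0821 × 770 = 63.217
Kp = Kc·(RT)^Δn = 0.5153 × (63.217)^1 = 0.5153 × 63.217 = 32.5757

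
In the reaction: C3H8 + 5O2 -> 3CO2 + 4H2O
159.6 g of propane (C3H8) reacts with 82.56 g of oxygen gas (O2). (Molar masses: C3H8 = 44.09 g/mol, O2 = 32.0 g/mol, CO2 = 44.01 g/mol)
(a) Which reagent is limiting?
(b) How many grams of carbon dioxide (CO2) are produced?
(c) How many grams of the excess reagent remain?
(a) O2, (b) 68.13 g, (c) 136.8 g

Moles of C3H8 = 159.6 g ÷ 44.09 g/mol = 3.61987 mol
Moles of O2 = 82.56 g ÷ 32.0 g/mol = 2.58 mol
Moles ÷ coefficient: C3H8: 3.61987/1 = 3.62, O2: 2.58/5 = 0.516
(a) O2 has the smaller value, so O2 is the limiting reagent.
(b) Moles of CO2 = 2.58 mol O2 × (3/5) = 1.548 mol; mass = 1.548 mol × 44.01 g/mol = 68.13 g
(c) C3H8 consumed = 2.58 × (1/5) = 0.516 mol; remaining = 3.61987 − 0.516 = 3.10387 mol; mass = 3.10387 mol × 44.09 g/mol = 136.8 g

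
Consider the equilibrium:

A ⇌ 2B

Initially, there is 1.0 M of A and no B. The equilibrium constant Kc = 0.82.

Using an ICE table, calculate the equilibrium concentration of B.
[B] = 0.723 M

ICE: [A] = 1.0 − x, [B] = 2x.
Kc = (2x)²/(1.0 − x) = 0.82 ⇒ 4x² + 0.82x − 0.82 = 0.
x = (−0.82 + √(0.82² + 4·4·0.82))/(2·4) = (−0.82 + √13.792)/8 = 0.36173.
[B] = 2x = 0.723 M.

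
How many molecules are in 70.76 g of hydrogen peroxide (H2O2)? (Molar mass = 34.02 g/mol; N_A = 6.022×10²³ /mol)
Moles = 70.76 g ÷ 34.02 g/mol = 2.07995 mol
Molecules = 2.07995 mol × 6.022×10²³ /mol = 1.253e+24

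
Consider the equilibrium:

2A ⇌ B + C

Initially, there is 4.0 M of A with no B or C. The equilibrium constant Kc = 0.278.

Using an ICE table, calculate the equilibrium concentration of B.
[B] = 1.027 M

ICE: [A] = 4.0 − 2x, [B] = [C] = x.
Kc = x²/(4.0 − 2x)² = 0.278 ⇒ √Kc = x/(4.0 − 2x).
x = √0.278·4.0/(1 + 2√0.278) = 0.52726·4.0/2.0545 = 1.0265.
[B] = x = 1.027 M.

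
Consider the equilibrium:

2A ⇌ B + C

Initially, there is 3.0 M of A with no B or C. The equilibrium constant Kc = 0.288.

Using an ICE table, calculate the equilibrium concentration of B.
[B] = 0.777 M

ICE: [A] = 3.0 − 2x, [B] = [C] = x.
Kc = x²/(3.0 − 2x)² = 0.288 ⇒ √Kc = x/(3.0 − 2x).
x = √0.288·3.0/(1 + 2√0.288) = 0.53666·3.0/2.0733 = 0.77652.
[B] = x = 0.777 M.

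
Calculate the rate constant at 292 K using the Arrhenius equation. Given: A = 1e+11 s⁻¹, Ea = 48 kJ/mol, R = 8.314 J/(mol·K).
2.59e+02 s⁻¹

k = A·exp(-Ea/(R·T)) = 1e+11·exp(-48000/(8.314·292)) = 1e+11·exp(-19.7719) = 1e+11·2.5892e-09 = 2.59e+02 s⁻¹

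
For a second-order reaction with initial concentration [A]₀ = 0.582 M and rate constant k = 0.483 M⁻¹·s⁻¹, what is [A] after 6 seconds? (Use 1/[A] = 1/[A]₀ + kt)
0.2166 M

1/[A] = 1/[A]₀ + k·t = 1/0.582 + (0.483)·(6) = 1.7182 + 2.8980 = 4.6162
[A] = 1/4.6162 = 0.2166 M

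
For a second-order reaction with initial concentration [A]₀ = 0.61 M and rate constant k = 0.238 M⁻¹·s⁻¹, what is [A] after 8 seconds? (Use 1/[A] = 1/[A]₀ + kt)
0.2822 M

1/[A] = 1/[A]₀ + k·t = 1/0.61 + (0.238)·(8) = 1.6393 + 1.9040 = 3.5433
[A] = 1/3.5433 = 0.2822 M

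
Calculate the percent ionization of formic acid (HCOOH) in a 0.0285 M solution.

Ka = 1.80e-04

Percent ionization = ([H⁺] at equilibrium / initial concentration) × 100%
Percent ionization = 7.64%

Let x = [H⁺]. Ka = x²/(C - x) ⇒ x² + (1.80e-04)x - (1.80e-04)(0.0285) = 0. x = 2.1767e-03. Percent = (2.1767e-03/0.0285) × 100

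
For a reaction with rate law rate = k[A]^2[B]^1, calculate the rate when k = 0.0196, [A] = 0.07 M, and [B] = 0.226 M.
2.171e-05 M/s

rate = k·[A]^2·[B]^1 = 0.0196·(0.07)^2·(0.226)^1 = 0.0196·0.0049·0.226 = 2.171e-05 M/s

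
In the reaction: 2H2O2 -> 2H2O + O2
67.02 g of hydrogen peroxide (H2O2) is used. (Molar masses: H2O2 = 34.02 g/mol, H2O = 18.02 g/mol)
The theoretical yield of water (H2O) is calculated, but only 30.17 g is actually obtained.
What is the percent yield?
Moles of H2O2 = 67.02 g ÷ 34.02 g/mol = 1.97002 mol
Mole ratio: 2 mol H2O / 2 mol H2O2
Moles of H2O = 1.97002 × (2/2) = 1.97002 mol
Theoretical yield = 1.97002 mol × 18.02 g/mol = 35.5 g
Actual yield = 30.17 g
Percent yield = (30.17 / 35.5) × 100% = 85.0%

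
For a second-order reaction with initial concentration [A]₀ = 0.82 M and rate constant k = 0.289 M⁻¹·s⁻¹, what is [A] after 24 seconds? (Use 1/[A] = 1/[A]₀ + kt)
0.1226 M

1/[A] = 1/[A]₀ + k·t = 1/0.82 + (0.289)·(24) = 1.2195 + 6.9360 = 8.1555
[A] = 1/8.1555 = 0.1226 M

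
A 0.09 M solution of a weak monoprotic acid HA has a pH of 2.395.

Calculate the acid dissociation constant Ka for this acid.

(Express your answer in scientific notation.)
K_a = 1.89e-04

[H⁺] = 10^(−pH) = 10^(−2.395) = 4.027e-03 M. For HA ⇌ H⁺ + A⁻, Ka = x²/(C − x) = (4.027e-03)²/(0.09 − 4.027e-03) = 1.89e-04.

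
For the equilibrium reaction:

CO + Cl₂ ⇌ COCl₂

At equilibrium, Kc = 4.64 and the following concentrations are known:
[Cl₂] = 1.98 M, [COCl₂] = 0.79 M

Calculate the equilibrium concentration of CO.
[CO] = 0.0860 M

Kc = ([COCl₂]) / ([CO] × [Cl₂]) = 4.64
[CO]^1 = (product terms)/(Kc · other reactant terms) = 0.79 / (4.64 · 1.98) = 0.085989
[CO] = 0.0860 M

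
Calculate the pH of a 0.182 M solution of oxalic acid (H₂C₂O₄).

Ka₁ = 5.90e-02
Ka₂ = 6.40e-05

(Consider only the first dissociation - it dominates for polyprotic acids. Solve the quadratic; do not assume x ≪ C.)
pH = 1.11

x² + Ka₁·x − Ka₁·C = 0 with Ka₁ = 5.90e-02, C = 0.182.
x = (−Ka₁ + √(Ka₁² + 4·Ka₁·C))/2 = 7.8242e-02 M, so pH = 1.11.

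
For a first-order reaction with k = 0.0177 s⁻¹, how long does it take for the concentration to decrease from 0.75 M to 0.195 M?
76.11 s

From ln[A] = ln[A]₀ - k·t: t = ln([A]₀/[A])/k = ln(0.75/0.195)/0.0177 = ln(3.8462)/0.0177 = 1.3471/0.0177 = 76.11 s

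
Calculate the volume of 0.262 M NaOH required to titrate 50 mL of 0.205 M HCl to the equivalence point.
V_{base} = 39.1 mL

At equivalence: moles acid = moles base.
moles HCl = 0.205 M × 0.05 L = 0.01025 mol
V_NaOH = 0.01025 mol ÷ 0.262 M = 0.03912 L = 39.1 mL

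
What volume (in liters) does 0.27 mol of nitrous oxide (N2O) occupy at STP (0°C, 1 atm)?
At STP, 1 mol of gas occupies 22.4 L
Volume = 0.27 mol × 22.4 L/mol = 6.05 L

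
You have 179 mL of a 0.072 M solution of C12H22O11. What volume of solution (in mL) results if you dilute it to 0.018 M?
Using M₁V₁ = M₂V₂:
0.072 × 179 = 0.018 × V₂
V₂ = (0.072 × 179) / 0.018 = 716 mL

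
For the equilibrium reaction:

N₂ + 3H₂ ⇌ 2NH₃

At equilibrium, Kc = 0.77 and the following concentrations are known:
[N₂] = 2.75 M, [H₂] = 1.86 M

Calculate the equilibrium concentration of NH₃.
[NH₃] = 3.6913 M

Kc = ([NH₃]^2) / ([N₂] × [H₂]^3) = 0.77
[NH₃]^2 = Kc · (reactant terms)/(other product terms) = 0.77 · 17.696 / 1 = 13.626
[NH₃] = (13.626)^(1/2) = 3.6913 M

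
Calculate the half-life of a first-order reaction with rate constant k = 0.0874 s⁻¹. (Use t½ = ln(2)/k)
7.93 s

t½ = ln(2)/k = 0.6931/0.0874 = 7.93 s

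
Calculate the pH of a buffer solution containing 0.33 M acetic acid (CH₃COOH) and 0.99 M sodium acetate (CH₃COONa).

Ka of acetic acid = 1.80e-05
pH = 5.22

pKa = -log(1.80e-05) = 4.74. pH = pKa + log([A⁻]/[HA]) = 4.74 + log(0.99/0.33)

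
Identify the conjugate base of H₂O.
Conjugate base: OH⁻

Conjugate acid-base pairs differ by one H⁺. Ka × Kb = Kw for a conjugate pair.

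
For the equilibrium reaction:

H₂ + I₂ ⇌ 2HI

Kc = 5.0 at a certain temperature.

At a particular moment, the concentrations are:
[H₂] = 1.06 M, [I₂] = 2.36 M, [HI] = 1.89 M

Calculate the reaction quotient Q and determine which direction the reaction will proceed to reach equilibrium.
Q = 1.428, Q < K, reaction proceeds forward (toward products)

Q = ([HI]^2) / ([H₂] × [I₂])
  = ((1.89)^2) / ((1.06)·(2.36)) = 3.5721/2.5016 = 1.428
Since Q = 1.428 < Kc = 5.0, the reaction proceeds forward (toward products) to reach equilibrium.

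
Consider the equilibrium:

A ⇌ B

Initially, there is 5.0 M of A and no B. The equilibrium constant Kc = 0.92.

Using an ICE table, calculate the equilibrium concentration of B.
[B] = 2.396 M

ICE: [A] = 5.0 − x, [B] = x.
Kc = x/(5.0 − x) = 0.92 ⇒ x = 0.92·5.0/(1 + 0.92) = 4.6/1.92 = 2.396.
[B] = x = 2.396 M.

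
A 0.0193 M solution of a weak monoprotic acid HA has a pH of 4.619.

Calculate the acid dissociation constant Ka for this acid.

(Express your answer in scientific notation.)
K_a = 3.00e-08

[H⁺] = 10^(−pH) = 10^(−4.619) = 2.404e-05 M. For HA ⇌ H⁺ + A⁻, Ka = x²/(C − x) = (2.404e-05)²/(0.0193 − 2.404e-05) = 3.00e-08.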